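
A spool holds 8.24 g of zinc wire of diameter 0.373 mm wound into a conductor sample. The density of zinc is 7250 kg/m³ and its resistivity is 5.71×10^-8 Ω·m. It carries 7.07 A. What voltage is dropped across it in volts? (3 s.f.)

38.4 V

A = π(d/2)² = π(1.8650e-04 m)² = 1.0927e-07 m²
L = m/(density·A) = 0.00824/(7250×1.0927e-07) = 10.4 m
R = ρL/A = (5.71×10^-8)(10.4)/(1.0927e-07) = 5.435 Ω
V = IR = 7.07 × 5.435 = 38.4 V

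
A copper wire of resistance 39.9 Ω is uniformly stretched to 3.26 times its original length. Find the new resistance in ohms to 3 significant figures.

Volume constant ⇒ A' = A/k with k = 3.26. R' = ρ(kL)/(A/k) = k²R.
R' = 10.63 × 39.9 = 424 Ω

424 Ω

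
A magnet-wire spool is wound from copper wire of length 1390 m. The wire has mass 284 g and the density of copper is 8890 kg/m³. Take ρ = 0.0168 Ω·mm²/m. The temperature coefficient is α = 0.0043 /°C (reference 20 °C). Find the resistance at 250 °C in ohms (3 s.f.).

ρ = 0.0168 Ω·mm²/m = 1.68×10^-8 Ω·m
A = m/(density·L) = 0.284/(8890×1390) = 2.2983e-08 m²
R = ρL/A = (1.68×10^-8)(1390)/(2.2983e-08) = 1016 Ω
R(250 °C) = 1016 × (1 + 0.0043×230) = 2020 Ω

2020 Ω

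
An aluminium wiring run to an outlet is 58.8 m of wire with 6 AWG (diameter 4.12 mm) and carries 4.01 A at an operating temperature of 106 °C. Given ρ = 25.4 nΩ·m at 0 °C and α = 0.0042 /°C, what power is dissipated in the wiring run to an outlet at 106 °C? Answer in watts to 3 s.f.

ρ = 25.4 nΩ·m = 2.54×10^-8 Ω·m
A = π(4.12/2 mm)² = π(2.0600e-03 m)² = 1.333e-05 m²
R₍0₎ = ρL/A = (2.54×10^-8)(58.8)/(1.333e-05) = 0.112 Ω
R₍106₎ = R₍0₎(1 + αΔT) = 0.112 × (1 + 0.0042×106) = 0.1619 Ω
P = I²R = (4.01)² × 0.1619 = 2.60 W

2.60 W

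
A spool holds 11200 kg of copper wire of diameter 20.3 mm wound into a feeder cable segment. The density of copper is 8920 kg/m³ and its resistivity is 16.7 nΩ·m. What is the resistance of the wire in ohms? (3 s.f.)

ρ = 16.7 nΩ·m = 1.67×10^-8 Ω·m
A = π(d/2)² = π(1.0150e-02 m)² = 3.2365e-04 m²
L = m/(density·A) = 11200/(8920×3.2365e-04) = 3879 m
R = ρL/A = (1.67×10^-8)(3879)/(3.2365e-04) = 0.200 Ω

0.200 Ω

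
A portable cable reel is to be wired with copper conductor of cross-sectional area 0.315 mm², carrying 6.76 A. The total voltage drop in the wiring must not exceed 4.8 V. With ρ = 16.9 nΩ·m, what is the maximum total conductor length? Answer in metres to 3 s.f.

13.2 m

ρ = 16.9 nΩ·m = 1.69×10^-8 Ω·m
A = 0.315 mm² = 3.150e-07 m²
L_max = V_max·A/(1·ρI) = (4.8)(3.150e-07)/(1.69×10^-8×6.76) = 13.2 m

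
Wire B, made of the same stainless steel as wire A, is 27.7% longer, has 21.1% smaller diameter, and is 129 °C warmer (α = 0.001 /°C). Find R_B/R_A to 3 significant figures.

R ∝ ρL/d² with ρ ∝ (1+αΔT), so R_B/R_A = (1 + 27.7/100) × (1 − 21.1/100)⁻² × (1 + 0.001×129)
= 1.277 × 1.606 × 1.129 = 2.32

2.32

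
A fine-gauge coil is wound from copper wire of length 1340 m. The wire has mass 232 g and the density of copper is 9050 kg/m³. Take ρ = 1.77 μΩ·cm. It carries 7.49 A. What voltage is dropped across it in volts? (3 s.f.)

9290 V

ρ = 1.77 μΩ·cm = 1.77×10^-8 Ω·m
A = m/(density·L) = 0.232/(9050×1340) = 1.9131e-08 m²
R = ρL/A = (1.77×10^-8)(1340)/(1.9131e-08) = 1240 Ω
V = IR = 7.49 × 1240 = 9290 V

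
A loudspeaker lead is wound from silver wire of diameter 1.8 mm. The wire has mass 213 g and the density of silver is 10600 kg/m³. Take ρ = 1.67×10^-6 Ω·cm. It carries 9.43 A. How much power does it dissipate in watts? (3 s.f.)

4.61 W

ρ = 1.67×10^-6 Ω·cm = 1.67×10^-8 Ω·m
A = π(d/2)² = π(9.0000e-04 m)² = 2.5447e-06 m²
L = m/(density·A) = 0.213/(10600×2.5447e-06) = 7.897 m
R = ρL/A = (1.67×10^-8)(7.897)/(2.5447e-06) = 0.05182 Ω
P = I²R = (9.43)² × 0.05182 = 4.61 W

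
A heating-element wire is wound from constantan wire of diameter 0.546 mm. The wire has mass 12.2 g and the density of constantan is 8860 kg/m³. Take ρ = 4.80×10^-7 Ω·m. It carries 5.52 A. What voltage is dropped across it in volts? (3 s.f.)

66.6 V

A = π(d/2)² = π(2.7300e-04 m)² = 2.3414e-07 m²
L = m/(density·A) = 0.0122/(8860×2.3414e-07) = 5.881 m
R = ρL/A = (4.80×10^-7)(5.881)/(2.3414e-07) = 12.06 Ω
V = IR = 5.52 × 12.06 = 66.6 V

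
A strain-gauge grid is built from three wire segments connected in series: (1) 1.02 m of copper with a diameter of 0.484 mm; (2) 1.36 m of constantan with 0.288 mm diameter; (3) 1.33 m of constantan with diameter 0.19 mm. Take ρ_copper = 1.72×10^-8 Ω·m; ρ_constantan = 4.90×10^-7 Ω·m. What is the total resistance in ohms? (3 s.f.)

Seg 1: A = π(d/2)² = π(2.4200e-04 m)² = 1.840e-07 m²
R_1 = (1.72×10^-8)(1.02)/(1.840e-07) = 0.09536 Ω
Seg 2: A = π(d/2)² = π(1.4400e-04 m)² = 6.514e-08 m²
R_2 = (4.90×10^-7)(1.36)/(6.514e-08) = 10.23 Ω
Seg 3: A = π(d/2)² = π(9.5000e-05 m)² = 2.835e-08 m²
R_3 = (4.90×10^-7)(1.33)/(2.835e-08) = 22.99 Ω
R_total = R_1 + R_2 + R_3 = 33.3 Ω

33.3 Ω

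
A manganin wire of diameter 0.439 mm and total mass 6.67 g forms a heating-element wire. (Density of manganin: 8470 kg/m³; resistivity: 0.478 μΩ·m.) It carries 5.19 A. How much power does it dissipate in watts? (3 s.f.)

443 W

ρ = 0.478 μΩ·m = 4.78×10^-7 Ω·m
A = π(d/2)² = π(2.1950e-04 m)² = 1.5136e-07 m²
L = m/(density·A) = 0.00667/(8470×1.5136e-07) = 5.203 m
R = ρL/A = (4.78×10^-7)(5.203)/(1.5136e-07) = 16.43 Ω
P = I²R = (5.19)² × 16.43 = 443 W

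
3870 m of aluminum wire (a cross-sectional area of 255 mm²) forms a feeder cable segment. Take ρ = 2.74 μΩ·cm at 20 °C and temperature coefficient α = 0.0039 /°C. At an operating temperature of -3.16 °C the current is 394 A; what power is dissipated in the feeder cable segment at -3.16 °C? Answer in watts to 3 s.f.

58700 W

ρ = 2.74 μΩ·cm = 2.74×10^-8 Ω·m
A = 255 mm² = 2.550e-04 m²
R₍20₎ = ρL/A = (2.74×10^-8)(3870)/(2.550e-04) = 0.4158 Ω
R₍-3.16₎ = R₍20₎(1 + αΔT) = 0.4158 × (1 + 0.0039×-23.2) = 0.3783 Ω
P = I²R = (394)² × 0.3783 = 58700 W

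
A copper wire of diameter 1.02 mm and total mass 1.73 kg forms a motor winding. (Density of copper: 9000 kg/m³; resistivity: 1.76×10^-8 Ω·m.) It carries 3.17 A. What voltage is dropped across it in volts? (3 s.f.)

A = π(d/2)² = π(5.1000e-04 m)² = 8.1713e-07 m²
L = m/(density·A) = 1.73/(9000×8.1713e-07) = 235.2 m
R = ρL/A = (1.76×10^-8)(235.2)/(8.1713e-07) = 5.067 Ω
V = IR = 3.17 × 5.067 = 16.1 V

16.1 V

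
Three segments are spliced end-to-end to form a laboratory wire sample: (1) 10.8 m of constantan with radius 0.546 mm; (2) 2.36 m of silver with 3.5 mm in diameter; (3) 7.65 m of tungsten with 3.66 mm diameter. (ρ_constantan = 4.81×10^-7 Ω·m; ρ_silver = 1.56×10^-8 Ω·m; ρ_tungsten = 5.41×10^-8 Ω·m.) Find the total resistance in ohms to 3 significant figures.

Seg 1: A = πr² = π(5.4600e-04 m)² = 9.366e-07 m²
R_1 = (4.81×10^-7)(10.8)/(9.366e-07) = 5.547 Ω
Seg 2: A = π(d/2)² = π(1.7500e-03 m)² = 9.621e-06 m²
R_2 = (1.56×10^-8)(2.36)/(9.621e-06) = 0.003827 Ω
Seg 3: A = π(d/2)² = π(1.8300e-03 m)² = 1.052e-05 m²
R_3 = (5.41×10^-8)(7.65)/(1.052e-05) = 0.03934 Ω
R_total = R_1 + R_2 + R_3 = 5.59 Ω

5.59 Ω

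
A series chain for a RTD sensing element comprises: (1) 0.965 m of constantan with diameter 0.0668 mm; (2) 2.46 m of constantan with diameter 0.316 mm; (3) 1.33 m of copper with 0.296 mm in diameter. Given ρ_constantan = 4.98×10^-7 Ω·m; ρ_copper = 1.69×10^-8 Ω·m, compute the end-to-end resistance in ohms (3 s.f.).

153 Ω

Seg 1: A = π(d/2)² = π(3.3400e-05 m)² = 3.505e-09 m²
R_1 = (4.98×10^-7)(0.965)/(3.505e-09) = 137.1 Ω
Seg 2: A = π(d/2)² = π(1.5800e-04 m)² = 7.843e-08 m²
R_2 = (4.98×10^-7)(2.46)/(7.843e-08) = 15.62 Ω
Seg 3: A = π(d/2)² = π(1.4800e-04 m)² = 6.881e-08 m²
R_3 = (1.69×10^-8)(1.33)/(6.881e-08) = 0.3266 Ω
R_total = R_1 + R_2 + R_3 = 153 Ω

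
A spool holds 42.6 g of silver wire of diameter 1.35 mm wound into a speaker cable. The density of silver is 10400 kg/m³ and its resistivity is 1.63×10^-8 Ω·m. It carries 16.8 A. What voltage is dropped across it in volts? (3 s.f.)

A = π(d/2)² = π(6.7500e-04 m)² = 1.4314e-06 m²
L = m/(density·A) = 0.0426/(10400×1.4314e-06) = 2.862 m
R = ρL/A = (1.63×10^-8)(2.862)/(1.4314e-06) = 0.03259 Ω
V = IR = 16.8 × 0.03259 = 0.547 V

0.547 V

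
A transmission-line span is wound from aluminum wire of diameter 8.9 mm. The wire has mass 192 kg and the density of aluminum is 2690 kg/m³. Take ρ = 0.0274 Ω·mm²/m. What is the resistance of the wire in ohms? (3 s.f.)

ρ = 0.0274 Ω·mm²/m = 2.74×10^-8 Ω·m
A = π(d/2)² = π(4.4500e-03 m)² = 6.2211e-05 m²
L = m/(density·A) = 192/(2690×6.2211e-05) = 1147 m
R = ρL/A = (2.74×10^-8)(1147)/(6.2211e-05) = 0.505 Ω

0.505 Ω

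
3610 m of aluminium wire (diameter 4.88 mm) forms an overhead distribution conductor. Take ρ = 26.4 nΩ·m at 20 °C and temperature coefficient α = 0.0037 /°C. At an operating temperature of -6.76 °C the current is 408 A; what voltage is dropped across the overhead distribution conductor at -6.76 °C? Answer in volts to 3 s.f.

ρ = 26.4 nΩ·m = 2.64×10^-8 Ω·m
A = π(d/2)² = π(2.4400e-03 m)² = 1.870e-05 m²
R₍20₎ = ρL/A = (2.64×10^-8)(3610)/(1.870e-05) = 5.095 Ω
R₍-6.76₎ = R₍20₎(1 + αΔT) = 5.095 × (1 + 0.0037×-26.8) = 4.591 Ω
V = IR = 408 × 4.591 = 1870 V

1870 V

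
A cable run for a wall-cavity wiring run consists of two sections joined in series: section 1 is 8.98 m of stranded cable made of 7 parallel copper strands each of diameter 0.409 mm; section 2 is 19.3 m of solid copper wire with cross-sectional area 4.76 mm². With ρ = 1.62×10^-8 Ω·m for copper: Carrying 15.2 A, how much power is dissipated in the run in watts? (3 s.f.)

Section 1: A_strand = π(2.0450e-04)² = 1.314e-07 m²; R₁ = ρL/(N·A_s) = (1.62×10^-8)(8.98)/(7×1.314e-07) = 0.1582 Ω
Section 2: A = 4.76 mm² = 4.760e-06 m²
R₂ = (1.62×10^-8)(19.3)/(4.760e-06) = 0.06568 Ω
R = R₁ + R₂ = 0.2239 Ω
P = I²R = (15.2)² × 0.2239 = 51.7 W

51.7 W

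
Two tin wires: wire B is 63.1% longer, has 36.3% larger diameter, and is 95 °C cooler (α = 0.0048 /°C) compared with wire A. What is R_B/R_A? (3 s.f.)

R ∝ ρL/d² with ρ ∝ (1+αΔT), so R_B/R_A = (1 + 63.1/100) × (1 + 36.3/100)⁻² × (1 − 0.0048×95)
= 1.631 × 0.5383 × 0.544 = 0.478

0.478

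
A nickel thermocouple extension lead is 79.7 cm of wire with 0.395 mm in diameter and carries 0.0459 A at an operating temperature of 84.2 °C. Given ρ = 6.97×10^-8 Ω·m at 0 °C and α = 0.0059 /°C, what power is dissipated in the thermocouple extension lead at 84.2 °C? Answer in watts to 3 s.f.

0.00143 W

A = π(d/2)² = π(1.9750e-04 m)² = 1.225e-07 m²
R₍0₎ = ρL/A = (6.97×10^-8)(0.797)/(1.225e-07) = 0.4533 Ω
R₍84.2₎ = R₍0₎(1 + αΔT) = 0.4533 × (1 + 0.0059×84.2) = 0.6785 Ω
P = I²R = (0.0459)² × 0.6785 = 0.00143 W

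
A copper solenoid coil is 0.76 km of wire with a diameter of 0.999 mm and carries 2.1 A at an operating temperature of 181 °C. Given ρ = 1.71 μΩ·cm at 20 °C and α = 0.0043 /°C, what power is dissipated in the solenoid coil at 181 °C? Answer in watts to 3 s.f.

ρ = 1.71 μΩ·cm = 1.71×10^-8 Ω·m
A = π(d/2)² = π(4.9950e-04 m)² = 7.838e-07 m²
R₍20₎ = ρL/A = (1.71×10^-8)(760)/(7.838e-07) = 16.58 Ω
R₍181₎ = R₍20₎(1 + αΔT) = 16.58 × (1 + 0.0043×161) = 28.06 Ω
P = I²R = (2.1)² × 28.06 = 124 W

124 W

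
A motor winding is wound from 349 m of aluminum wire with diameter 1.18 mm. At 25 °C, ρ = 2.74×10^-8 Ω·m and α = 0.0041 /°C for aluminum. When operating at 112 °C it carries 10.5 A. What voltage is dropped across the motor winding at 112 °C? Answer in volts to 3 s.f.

125 V

A = π(d/2)² = π(5.9000e-04 m)² = 1.094e-06 m²
R₍25₎ = ρL/A = (2.74×10^-8)(349)/(1.094e-06) = 8.744 Ω
R₍112₎ = R₍25₎(1 + αΔT) = 8.744 × (1 + 0.0041×87) = 11.86 Ω
V = IR = 10.5 × 11.86 = 125 V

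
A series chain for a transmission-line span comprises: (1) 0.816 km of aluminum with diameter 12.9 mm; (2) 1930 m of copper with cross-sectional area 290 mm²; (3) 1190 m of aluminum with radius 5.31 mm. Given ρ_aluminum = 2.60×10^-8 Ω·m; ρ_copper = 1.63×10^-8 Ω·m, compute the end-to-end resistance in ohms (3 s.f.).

Seg 1: A = π(d/2)² = π(6.4500e-03 m)² = 1.307e-04 m²
R_1 = (2.60×10^-8)(816)/(1.307e-04) = 0.1623 Ω
Seg 2: A = 290 mm² = 2.900e-04 m²
R_2 = (1.63×10^-8)(1930)/(2.900e-04) = 0.1085 Ω
Seg 3: A = πr² = π(5.3100e-03 m)² = 8.858e-05 m²
R_3 = (2.60×10^-8)(1190)/(8.858e-05) = 0.3493 Ω
R_total = R_1 + R_2 + R_3 = 0.620 Ω

0.620 Ω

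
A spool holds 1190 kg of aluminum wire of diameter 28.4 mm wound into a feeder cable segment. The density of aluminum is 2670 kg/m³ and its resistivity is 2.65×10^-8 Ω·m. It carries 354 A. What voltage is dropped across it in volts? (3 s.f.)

A = π(d/2)² = π(1.4200e-02 m)² = 6.3347e-04 m²
L = m/(density·A) = 1190/(2670×6.3347e-04) = 703.6 m
R = ρL/A = (2.65×10^-8)(703.6)/(6.3347e-04) = 0.02943 Ω
V = IR = 354 × 0.02943 = 10.4 V

10.4 V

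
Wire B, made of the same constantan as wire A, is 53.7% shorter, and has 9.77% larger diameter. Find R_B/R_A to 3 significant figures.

0.384

R ∝ L/d², so R_B/R_A = (1 − 53.7/100) × (1 + 9.77/100)⁻²
= 0.463 × 0.8299 = 0.384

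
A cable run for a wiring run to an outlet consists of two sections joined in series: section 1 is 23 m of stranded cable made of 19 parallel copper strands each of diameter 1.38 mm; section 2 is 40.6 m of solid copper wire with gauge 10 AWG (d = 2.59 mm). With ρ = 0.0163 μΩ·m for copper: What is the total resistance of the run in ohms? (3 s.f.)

0.139 Ω

ρ = 0.0163 μΩ·m = 1.63×10^-8 Ω·m
Section 1: A_strand = π(6.9000e-04)² = 1.496e-06 m²; R₁ = ρL/(N·A_s) = (1.63×10^-8)(23)/(19×1.496e-06) = 0.01319 Ω
Section 2: A = π(2.59/2 mm)² = π(1.2950e-03 m)² = 5.269e-06 m²
R₂ = (1.63×10^-8)(40.6)/(5.269e-06) = 0.1256 Ω
R = R₁ + R₂ = 0.139 Ω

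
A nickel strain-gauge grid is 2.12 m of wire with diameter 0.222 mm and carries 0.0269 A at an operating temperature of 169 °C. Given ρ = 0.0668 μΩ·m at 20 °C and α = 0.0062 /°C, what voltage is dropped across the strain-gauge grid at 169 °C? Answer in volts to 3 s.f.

ρ = 0.0668 μΩ·m = 6.68×10^-8 Ω·m
A = π(d/2)² = π(1.1100e-04 m)² = 3.871e-08 m²
R₍20₎ = ρL/A = (6.68×10^-8)(2.12)/(3.871e-08) = 3.659 Ω
R₍169₎ = R₍20₎(1 + αΔT) = 3.659 × (1 + 0.0062×149) = 7.038 Ω
V = IR = 0.0269 × 7.038 = 0.189 V

0.189 V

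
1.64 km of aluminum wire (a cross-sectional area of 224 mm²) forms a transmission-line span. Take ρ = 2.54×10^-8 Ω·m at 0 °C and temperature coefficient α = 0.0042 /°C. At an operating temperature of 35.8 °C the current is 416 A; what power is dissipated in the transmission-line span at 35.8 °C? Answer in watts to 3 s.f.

37000 W

A = 224 mm² = 2.240e-04 m²
R₍0₎ = ρL/A = (2.54×10^-8)(1640)/(2.240e-04) = 0.186 Ω
R₍35.8₎ = R₍0₎(1 + αΔT) = 0.186 × (1 + 0.0042×35.8) = 0.2139 Ω
P = I²R = (416)² × 0.2139 = 37000 W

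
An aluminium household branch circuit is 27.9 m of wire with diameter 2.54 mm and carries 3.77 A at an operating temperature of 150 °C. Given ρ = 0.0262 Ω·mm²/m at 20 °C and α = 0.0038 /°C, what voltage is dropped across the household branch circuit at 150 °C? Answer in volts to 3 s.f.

0.813 V

ρ = 0.0262 Ω·mm²/m = 2.62×10^-8 Ω·m
A = π(d/2)² = π(1.2700e-03 m)² = 5.067e-06 m²
R₍20₎ = ρL/A = (2.62×10^-8)(27.9)/(5.067e-06) = 0.1443 Ω
R₍150₎ = R₍20₎(1 + αΔT) = 0.1443 × (1 + 0.0038×130) = 0.2155 Ω
V = IR = 3.77 × 0.2155 = 0.813 V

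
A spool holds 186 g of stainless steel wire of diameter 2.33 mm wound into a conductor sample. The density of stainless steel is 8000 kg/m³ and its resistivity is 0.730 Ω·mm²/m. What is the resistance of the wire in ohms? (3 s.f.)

ρ = 0.730 Ω·mm²/m = 7.30×10^-7 Ω·m
A = π(d/2)² = π(1.1650e-03 m)² = 4.2638e-06 m²
L = m/(density·A) = 0.186/(8000×4.2638e-06) = 5.453 m
R = ρL/A = (7.30×10^-7)(5.453)/(4.2638e-06) = 0.934 Ω

0.934 Ω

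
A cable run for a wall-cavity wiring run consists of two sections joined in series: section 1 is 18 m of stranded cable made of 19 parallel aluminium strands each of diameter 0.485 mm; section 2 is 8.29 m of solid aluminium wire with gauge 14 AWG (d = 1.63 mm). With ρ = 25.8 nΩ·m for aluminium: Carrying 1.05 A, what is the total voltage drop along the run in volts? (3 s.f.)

0.247 V

ρ = 25.8 nΩ·m = 2.58×10^-8 Ω·m
Section 1: A_strand = π(2.4250e-04)² = 1.847e-07 m²; R₁ = ρL/(N·A_s) = (2.58×10^-8)(18)/(19×1.847e-07) = 0.1323 Ω
Section 2: A = π(1.63/2 mm)² = π(8.1500e-04 m)² = 2.087e-06 m²
R₂ = (2.58×10^-8)(8.29)/(2.087e-06) = 0.1025 Ω
R = R₁ + R₂ = 0.2348 Ω
V = IR = 1.05 × 0.2348 = 0.247 V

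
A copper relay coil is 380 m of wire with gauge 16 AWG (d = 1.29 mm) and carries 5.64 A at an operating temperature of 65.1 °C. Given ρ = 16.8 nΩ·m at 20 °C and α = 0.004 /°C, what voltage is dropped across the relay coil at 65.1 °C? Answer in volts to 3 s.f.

ρ = 16.8 nΩ·m = 1.68×10^-8 Ω·m
A = π(1.29/2 mm)² = π(6.4500e-04 m)² = 1.307e-06 m²
R₍20₎ = ρL/A = (1.68×10^-8)(380)/(1.307e-06) = 4.885 Ω
R₍65.1₎ = R₍20₎(1 + αΔT) = 4.885 × (1 + 0.004×45.1) = 5.766 Ω
V = IR = 5.64 × 5.766 = 32.5 V

32.5 V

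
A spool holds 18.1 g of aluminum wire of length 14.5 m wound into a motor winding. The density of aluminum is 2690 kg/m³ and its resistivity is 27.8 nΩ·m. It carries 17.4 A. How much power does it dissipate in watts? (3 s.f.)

ρ = 27.8 nΩ·m = 2.78×10^-8 Ω·m
A = m/(density·L) = 0.0181/(2690×14.5) = 4.6404e-07 m²
R = ρL/A = (2.78×10^-8)(14.5)/(4.6404e-07) = 0.8687 Ω
P = I²R = (17.4)² × 0.8687 = 263 W

263 W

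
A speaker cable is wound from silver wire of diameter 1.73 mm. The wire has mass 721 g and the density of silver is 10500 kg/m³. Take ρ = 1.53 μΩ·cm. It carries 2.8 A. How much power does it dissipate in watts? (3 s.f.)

ρ = 1.53 μΩ·cm = 1.53×10^-8 Ω·m
A = π(d/2)² = π(8.6500e-04 m)² = 2.3506e-06 m²
L = m/(density·A) = 0.721/(10500×2.3506e-06) = 29.21 m
R = ρL/A = (1.53×10^-8)(29.21)/(2.3506e-06) = 0.1901 Ω
P = I²R = (2.8)² × 0.1901 = 1.49 W

1.49 W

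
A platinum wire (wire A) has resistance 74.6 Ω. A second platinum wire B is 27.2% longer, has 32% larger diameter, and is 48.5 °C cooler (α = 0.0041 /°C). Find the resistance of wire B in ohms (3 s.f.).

43.6 Ω

R ∝ ρL/d² with ρ ∝ (1+αΔT), so R_B/R_A = (1 + 27.2/100) × (1 + 32/100)⁻² × (1 − 0.0041×48.5)
= 1.272 × 0.5739 × 0.8012 = 0.5849
R_B = 0.5849 × 74.6 = 43.6 Ω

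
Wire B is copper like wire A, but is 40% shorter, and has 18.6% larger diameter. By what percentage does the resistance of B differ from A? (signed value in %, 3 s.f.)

-57.3%

R ∝ L/d², so R_B/R_A = (1 − 40/100) × (1 + 18.6/100)⁻²
= 0.6 × 0.7109 = 0.4266
(R_B − R_A)/R_A = 0.4266 − 1 = -57.3%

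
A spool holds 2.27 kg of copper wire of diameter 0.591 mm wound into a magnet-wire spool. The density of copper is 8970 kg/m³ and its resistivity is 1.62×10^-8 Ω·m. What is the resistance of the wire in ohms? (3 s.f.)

A = π(d/2)² = π(2.9550e-04 m)² = 2.7432e-07 m²
L = m/(density·A) = 2.27/(8970×2.7432e-07) = 922.5 m
R = ρL/A = (1.62×10^-8)(922.5)/(2.7432e-07) = 54.5 Ω

54.5 Ω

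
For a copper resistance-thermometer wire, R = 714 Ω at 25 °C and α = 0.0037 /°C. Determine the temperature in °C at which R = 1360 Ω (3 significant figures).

270 °C

R = R₀(1 + α(T − T₀)) ⇒ T = T₀ + (R/R₀ − 1)/α
T = 25 + (1360/714 − 1)/0.0037 = 25 + (0.9048)/0.0037 = 270 °C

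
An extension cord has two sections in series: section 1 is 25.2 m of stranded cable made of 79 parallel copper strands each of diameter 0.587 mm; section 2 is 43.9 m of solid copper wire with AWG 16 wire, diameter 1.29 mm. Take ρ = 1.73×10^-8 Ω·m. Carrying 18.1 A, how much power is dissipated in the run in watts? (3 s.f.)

Section 1: A_strand = π(2.9350e-04)² = 2.706e-07 m²; R₁ = ρL/(N·A_s) = (1.73×10^-8)(25.2)/(79×2.706e-07) = 0.02039 Ω
Section 2: A = π(1.29/2 mm)² = π(6.4500e-04 m)² = 1.307e-06 m²
R₂ = (1.73×10^-8)(43.9)/(1.307e-06) = 0.5811 Ω
R = R₁ + R₂ = 0.6015 Ω
P = I²R = (18.1)² × 0.6015 = 197 W

197 W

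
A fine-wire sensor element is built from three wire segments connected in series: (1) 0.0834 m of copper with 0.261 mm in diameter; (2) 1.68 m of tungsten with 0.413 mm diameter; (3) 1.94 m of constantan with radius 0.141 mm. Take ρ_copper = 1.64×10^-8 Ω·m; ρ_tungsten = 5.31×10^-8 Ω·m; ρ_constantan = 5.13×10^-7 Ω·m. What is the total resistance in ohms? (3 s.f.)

16.6 Ω

Seg 1: A = π(d/2)² = π(1.3050e-04 m)² = 5.350e-08 m²
R_1 = (1.64×10^-8)(0.0834)/(5.350e-08) = 0.02556 Ω
Seg 2: A = π(d/2)² = π(2.0650e-04 m)² = 1.340e-07 m²
R_2 = (5.31×10^-8)(1.68)/(1.340e-07) = 0.6659 Ω
Seg 3: A = πr² = π(1.4100e-04 m)² = 6.246e-08 m²
R_3 = (5.13×10^-7)(1.94)/(6.246e-08) = 15.93 Ω
R_total = R_1 + R_2 + R_3 = 16.6 Ω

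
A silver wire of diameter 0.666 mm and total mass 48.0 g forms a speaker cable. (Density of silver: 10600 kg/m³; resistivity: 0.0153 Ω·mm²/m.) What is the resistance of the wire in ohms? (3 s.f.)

ρ = 0.0153 Ω·mm²/m = 1.53×10^-8 Ω·m
A = π(d/2)² = π(3.3300e-04 m)² = 3.4837e-07 m²
L = m/(density·A) = 0.048/(10600×3.4837e-07) = 13 m
R = ρL/A = (1.53×10^-8)(13)/(3.4837e-07) = 0.571 Ω

0.571 Ω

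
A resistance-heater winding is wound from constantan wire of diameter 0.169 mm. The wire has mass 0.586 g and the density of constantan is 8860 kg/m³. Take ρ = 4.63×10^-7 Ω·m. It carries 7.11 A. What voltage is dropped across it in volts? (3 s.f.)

433 V

A = π(d/2)² = π(8.4500e-05 m)² = 2.2432e-08 m²
L = m/(density·A) = 5.860×10^-4/(8860×2.2432e-08) = 2.948 m
R = ρL/A = (4.63×10^-7)(2.948)/(2.2432e-08) = 60.86 Ω
V = IR = 7.11 × 60.86 = 433 V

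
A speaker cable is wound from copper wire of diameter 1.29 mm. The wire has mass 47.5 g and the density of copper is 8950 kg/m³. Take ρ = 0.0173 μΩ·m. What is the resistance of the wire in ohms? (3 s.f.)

ρ = 0.0173 μΩ·m = 1.73×10^-8 Ω·m
A = π(d/2)² = π(6.4500e-04 m)² = 1.3070e-06 m²
L = m/(density·A) = 0.0475/(8950×1.3070e-06) = 4.061 m
R = ρL/A = (1.73×10^-8)(4.061)/(1.3070e-06) = 0.0537 Ω

0.0537 Ω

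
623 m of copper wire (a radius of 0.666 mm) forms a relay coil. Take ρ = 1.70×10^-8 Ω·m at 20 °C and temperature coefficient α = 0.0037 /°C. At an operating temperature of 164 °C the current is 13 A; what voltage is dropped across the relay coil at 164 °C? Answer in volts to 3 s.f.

A = πr² = π(6.6600e-04 m)² = 1.393e-06 m²
R₍20₎ = ρL/A = (1.70×10^-8)(623)/(1.393e-06) = 7.6 Ω
R₍164₎ = R₍20₎(1 + αΔT) = 7.6 × (1 + 0.0037×144) = 11.65 Ω
V = IR = 13 × 11.65 = 151 V

151 V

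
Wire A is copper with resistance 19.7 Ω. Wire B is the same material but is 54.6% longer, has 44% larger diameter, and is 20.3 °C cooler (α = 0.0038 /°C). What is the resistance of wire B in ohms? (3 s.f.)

13.6 Ω

R ∝ ρL/d² with ρ ∝ (1+αΔT), so R_B/R_A = (1 + 54.6/100) × (1 + 44/100)⁻² × (1 − 0.0038×20.3)
= 1.546 × 0.4823 × 0.9229 = 0.6881
R_B = 0.6881 × 19.7 = 13.6 Ω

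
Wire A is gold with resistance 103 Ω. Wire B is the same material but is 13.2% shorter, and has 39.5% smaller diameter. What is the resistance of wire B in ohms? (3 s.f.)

R ∝ L/d², so R_B/R_A = (1 − 13.2/100) × (1 − 39.5/100)⁻²
= 0.868 × 2.732 = 2.371
R_B = 2.371 × 103 = 244 Ω

244 Ω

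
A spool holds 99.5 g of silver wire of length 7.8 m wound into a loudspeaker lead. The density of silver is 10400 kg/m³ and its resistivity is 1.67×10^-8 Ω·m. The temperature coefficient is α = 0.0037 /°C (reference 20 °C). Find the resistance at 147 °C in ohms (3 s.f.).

0.156 Ω

A = m/(density·L) = 0.0995/(10400×7.8) = 1.2266e-06 m²
R = ρL/A = (1.67×10^-8)(7.8)/(1.2266e-06) = 0.1062 Ω
R(147 °C) = 0.1062 × (1 + 0.0037×127) = 0.156 Ω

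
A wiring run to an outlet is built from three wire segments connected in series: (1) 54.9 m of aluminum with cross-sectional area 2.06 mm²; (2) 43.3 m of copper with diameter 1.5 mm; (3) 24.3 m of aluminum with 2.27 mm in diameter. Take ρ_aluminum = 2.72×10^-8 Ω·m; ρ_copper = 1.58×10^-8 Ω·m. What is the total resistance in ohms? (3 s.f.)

Seg 1: A = 2.06 mm² = 2.060e-06 m²
R_1 = (2.72×10^-8)(54.9)/(2.060e-06) = 0.7249 Ω
Seg 2: A = π(d/2)² = π(7.5000e-04 m)² = 1.767e-06 m²
R_2 = (1.58×10^-8)(43.3)/(1.767e-06) = 0.3871 Ω
Seg 3: A = π(d/2)² = π(1.1350e-03 m)² = 4.047e-06 m²
R_3 = (2.72×10^-8)(24.3)/(4.047e-06) = 0.1633 Ω
R_total = R_1 + R_2 + R_3 = 1.28 Ω

1.28 Ω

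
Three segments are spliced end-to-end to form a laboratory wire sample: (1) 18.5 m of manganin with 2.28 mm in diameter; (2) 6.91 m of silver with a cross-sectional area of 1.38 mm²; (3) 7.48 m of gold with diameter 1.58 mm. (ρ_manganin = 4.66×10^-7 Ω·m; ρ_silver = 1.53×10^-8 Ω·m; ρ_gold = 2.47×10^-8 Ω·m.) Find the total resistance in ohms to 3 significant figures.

2.28 Ω

Seg 1: A = π(d/2)² = π(1.1400e-03 m)² = 4.083e-06 m²
R_1 = (4.66×10^-7)(18.5)/(4.083e-06) = 2.112 Ω
Seg 2: A = 1.38 mm² = 1.380e-06 m²
R_2 = (1.53×10^-8)(6.91)/(1.380e-06) = 0.07661 Ω
Seg 3: A = π(d/2)² = π(7.9000e-04 m)² = 1.961e-06 m²
R_3 = (2.47×10^-8)(7.48)/(1.961e-06) = 0.09423 Ω
R_total = R_1 + R_2 + R_3 = 2.28 Ω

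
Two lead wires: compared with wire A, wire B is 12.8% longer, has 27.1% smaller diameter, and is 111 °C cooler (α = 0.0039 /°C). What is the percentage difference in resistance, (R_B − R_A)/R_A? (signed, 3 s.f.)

R ∝ ρL/d² with ρ ∝ (1+αΔT), so R_B/R_A = (1 + 12.8/100) × (1 − 27.1/100)⁻² × (1 − 0.0039×111)
= 1.128 × 1.882 × 0.5671 = 1.204
(R_B − R_A)/R_A = 1.204 − 1 = 20.4%

20.4%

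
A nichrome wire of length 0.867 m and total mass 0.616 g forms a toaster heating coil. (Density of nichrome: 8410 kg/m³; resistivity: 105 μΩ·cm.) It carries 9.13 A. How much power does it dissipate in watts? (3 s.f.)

898 W

ρ = 105 μΩ·cm = 1.05×10^-6 Ω·m
A = m/(density·L) = 6.160×10^-4/(8410×0.867) = 8.4482e-08 m²
R = ρL/A = (1.05×10^-6)(0.867)/(8.4482e-08) = 10.78 Ω
P = I²R = (9.13)² × 10.78 = 898 W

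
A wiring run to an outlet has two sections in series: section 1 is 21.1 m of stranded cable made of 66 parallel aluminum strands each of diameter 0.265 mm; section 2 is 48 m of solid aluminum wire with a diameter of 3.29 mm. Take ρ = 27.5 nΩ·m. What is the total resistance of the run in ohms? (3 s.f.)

ρ = 27.5 nΩ·m = 2.75×10^-8 Ω·m
Section 1: A_strand = π(1.3250e-04)² = 5.515e-08 m²; R₁ = ρL/(N·A_s) = (2.75×10^-8)(21.1)/(66×5.515e-08) = 0.1594 Ω
Section 2: A = π(d/2)² = π(1.6450e-03 m)² = 8.501e-06 m²
R₂ = (2.75×10^-8)(48)/(8.501e-06) = 0.1553 Ω
R = R₁ + R₂ = 0.315 Ω

0.315 Ω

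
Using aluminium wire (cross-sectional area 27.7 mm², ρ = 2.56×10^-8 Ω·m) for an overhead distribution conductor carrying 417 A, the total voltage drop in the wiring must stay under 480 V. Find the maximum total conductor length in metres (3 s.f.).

1250 m

A = 27.7 mm² = 2.770e-05 m²
L_max = V_max·A/(1·ρI) = (480)(2.770e-05)/(2.56×10^-8×417) = 1250 m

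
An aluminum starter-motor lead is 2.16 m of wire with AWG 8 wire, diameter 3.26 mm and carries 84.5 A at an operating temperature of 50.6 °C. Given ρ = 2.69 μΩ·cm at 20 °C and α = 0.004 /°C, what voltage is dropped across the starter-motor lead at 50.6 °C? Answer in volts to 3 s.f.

ρ = 2.69 μΩ·cm = 2.69×10^-8 Ω·m
A = π(3.26/2 mm)² = π(1.6300e-03 m)² = 8.347e-06 m²
R₍20₎ = ρL/A = (2.69×10^-8)(2.16)/(8.347e-06) = 0.006961 Ω
R₍50.6₎ = R₍20₎(1 + αΔT) = 0.006961 × (1 + 0.004×30.6) = 0.007813 Ω
V = IR = 84.5 × 0.007813 = 0.660 V

0.660 V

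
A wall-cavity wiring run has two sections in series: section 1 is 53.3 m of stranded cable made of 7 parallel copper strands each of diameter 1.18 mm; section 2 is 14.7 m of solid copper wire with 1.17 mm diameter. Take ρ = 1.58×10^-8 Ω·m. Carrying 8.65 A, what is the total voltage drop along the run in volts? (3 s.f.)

Section 1: A_strand = π(5.9000e-04)² = 1.094e-06 m²; R₁ = ρL/(N·A_s) = (1.58×10^-8)(53.3)/(7×1.094e-06) = 0.11 Ω
Section 2: A = π(d/2)² = π(5.8500e-04 m)² = 1.075e-06 m²
R₂ = (1.58×10^-8)(14.7)/(1.075e-06) = 0.216 Ω
R = R₁ + R₂ = 0.326 Ω
V = IR = 8.65 × 0.326 = 2.82 V

2.82 V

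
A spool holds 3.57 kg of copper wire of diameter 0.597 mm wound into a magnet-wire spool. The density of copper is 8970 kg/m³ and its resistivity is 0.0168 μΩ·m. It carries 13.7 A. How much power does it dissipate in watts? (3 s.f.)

ρ = 0.0168 μΩ·m = 1.68×10^-8 Ω·m
A = π(d/2)² = π(2.9850e-04 m)² = 2.7992e-07 m²
L = m/(density·A) = 3.57/(8970×2.7992e-07) = 1422 m
R = ρL/A = (1.68×10^-8)(1422)/(2.7992e-07) = 85.33 Ω
P = I²R = (13.7)² × 85.33 = 16000 W

16000 W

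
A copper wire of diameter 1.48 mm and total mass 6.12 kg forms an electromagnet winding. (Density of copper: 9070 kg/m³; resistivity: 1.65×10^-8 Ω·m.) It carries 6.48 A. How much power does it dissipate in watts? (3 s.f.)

158 W

A = π(d/2)² = π(7.4000e-04 m)² = 1.7203e-06 m²
L = m/(density·A) = 6.12/(9070×1.7203e-06) = 392.2 m
R = ρL/A = (1.65×10^-8)(392.2)/(1.7203e-06) = 3.762 Ω
P = I²R = (6.48)² × 3.762 = 158 W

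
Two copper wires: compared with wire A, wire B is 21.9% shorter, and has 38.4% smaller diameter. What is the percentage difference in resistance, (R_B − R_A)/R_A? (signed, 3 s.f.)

R ∝ L/d², so R_B/R_A = (1 − 21.9/100) × (1 − 38.4/100)⁻²
= 0.781 × 2.635 = 2.058
(R_B − R_A)/R_A = 2.058 − 1 = 106%

106%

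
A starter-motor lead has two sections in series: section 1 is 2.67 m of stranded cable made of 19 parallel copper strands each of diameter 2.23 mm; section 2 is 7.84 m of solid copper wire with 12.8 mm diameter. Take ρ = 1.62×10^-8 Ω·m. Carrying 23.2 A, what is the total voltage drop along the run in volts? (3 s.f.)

Section 1: A_strand = π(1.1150e-03)² = 3.906e-06 m²; R₁ = ρL/(N·A_s) = (1.62×10^-8)(2.67)/(19×3.906e-06) = 5.829×10^-4 Ω
Section 2: A = π(d/2)² = π(6.4000e-03 m)² = 1.287e-04 m²
R₂ = (1.62×10^-8)(7.84)/(1.287e-04) = 9.870×10^-4 Ω
R = R₁ + R₂ = 0.00157 Ω
V = IR = 23.2 × 0.00157 = 0.0364 V

0.0364 V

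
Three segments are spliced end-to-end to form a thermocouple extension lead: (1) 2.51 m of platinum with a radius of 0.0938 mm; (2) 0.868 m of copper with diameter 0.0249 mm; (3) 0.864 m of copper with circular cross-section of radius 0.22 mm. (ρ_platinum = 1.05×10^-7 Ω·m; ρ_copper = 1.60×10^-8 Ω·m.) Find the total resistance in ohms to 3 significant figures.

Seg 1: A = πr² = π(9.3800e-05 m)² = 2.764e-08 m²
R_1 = (1.05×10^-7)(2.51)/(2.764e-08) = 9.535 Ω
Seg 2: A = π(d/2)² = π(1.2450e-05 m)² = 4.870e-10 m²
R_2 = (1.60×10^-8)(0.868)/(4.870e-10) = 28.52 Ω
Seg 3: A = πr² = π(2.2000e-04 m)² = 1.521e-07 m²
R_3 = (1.60×10^-8)(0.864)/(1.521e-07) = 0.09092 Ω
R_total = R_1 + R_2 + R_3 = 38.1 Ω

38.1 Ω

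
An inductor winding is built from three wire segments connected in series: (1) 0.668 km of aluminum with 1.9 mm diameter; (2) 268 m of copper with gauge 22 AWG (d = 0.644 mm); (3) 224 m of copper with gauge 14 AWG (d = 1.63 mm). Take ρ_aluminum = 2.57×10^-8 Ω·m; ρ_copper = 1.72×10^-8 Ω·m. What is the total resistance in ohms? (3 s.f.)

Seg 1: A = π(d/2)² = π(9.5000e-04 m)² = 2.835e-06 m²
R_1 = (2.57×10^-8)(668)/(2.835e-06) = 6.055 Ω
Seg 2: A = π(0.644/2 mm)² = π(3.2200e-04 m)² = 3.257e-07 m²
R_2 = (1.72×10^-8)(268)/(3.257e-07) = 14.15 Ω
Seg 3: A = π(1.63/2 mm)² = π(8.1500e-04 m)² = 2.087e-06 m²
R_3 = (1.72×10^-8)(224)/(2.087e-06) = 1.846 Ω
R_total = R_1 + R_2 + R_3 = 22.1 Ω

22.1 Ω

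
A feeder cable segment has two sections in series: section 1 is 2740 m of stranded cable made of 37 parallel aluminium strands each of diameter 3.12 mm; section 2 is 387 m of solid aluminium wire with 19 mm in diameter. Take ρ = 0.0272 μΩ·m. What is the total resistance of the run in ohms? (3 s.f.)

0.301 Ω

ρ = 0.0272 μΩ·m = 2.72×10^-8 Ω·m
Section 1: A_strand = π(1.5600e-03)² = 7.645e-06 m²; R₁ = ρL/(N·A_s) = (2.72×10^-8)(2740)/(37×7.645e-06) = 0.2635 Ω
Section 2: A = π(d/2)² = π(9.5000e-03 m)² = 2.835e-04 m²
R₂ = (2.72×10^-8)(387)/(2.835e-04) = 0.03713 Ω
R = R₁ + R₂ = 0.301 Ω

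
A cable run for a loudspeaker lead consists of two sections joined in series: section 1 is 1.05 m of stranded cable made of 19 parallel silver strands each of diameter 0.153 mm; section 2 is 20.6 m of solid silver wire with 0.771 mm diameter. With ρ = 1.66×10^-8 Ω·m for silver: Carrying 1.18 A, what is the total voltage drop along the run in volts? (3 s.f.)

0.923 V

Section 1: A_strand = π(7.6500e-05)² = 1.839e-08 m²; R₁ = ρL/(N·A_s) = (1.66×10^-8)(1.05)/(19×1.839e-08) = 0.0499 Ω
Section 2: A = π(d/2)² = π(3.8550e-04 m)² = 4.669e-07 m²
R₂ = (1.66×10^-8)(20.6)/(4.669e-07) = 0.7324 Ω
R = R₁ + R₂ = 0.7823 Ω
V = IR = 1.18 × 0.7823 = 0.923 V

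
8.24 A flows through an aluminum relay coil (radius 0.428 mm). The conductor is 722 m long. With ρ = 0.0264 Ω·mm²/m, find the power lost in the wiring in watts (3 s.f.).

2250 W

ρ = 0.0264 Ω·mm²/m = 2.64×10^-8 Ω·m
A = πr² = π(4.2800e-04 m)² = 5.755e-07 m²
R = ρL/A = (2.64×10^-8)(722)/(5.755e-07) = 33.12 Ω
P = I²R = (8.24)² × 33.12 = 2250 W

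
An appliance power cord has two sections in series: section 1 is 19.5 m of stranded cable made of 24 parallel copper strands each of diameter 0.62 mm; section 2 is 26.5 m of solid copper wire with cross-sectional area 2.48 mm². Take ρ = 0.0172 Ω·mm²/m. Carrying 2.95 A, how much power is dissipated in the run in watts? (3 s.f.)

2.00 W

ρ = 0.0172 Ω·mm²/m = 1.72×10^-8 Ω·m
Section 1: A_strand = π(3.1000e-04)² = 3.019e-07 m²; R₁ = ρL/(N·A_s) = (1.72×10^-8)(19.5)/(24×3.019e-07) = 0.04629 Ω
Section 2: A = 2.48 mm² = 2.480e-06 m²
R₂ = (1.72×10^-8)(26.5)/(2.480e-06) = 0.1838 Ω
R = R₁ + R₂ = 0.2301 Ω
P = I²R = (2.95)² × 0.2301 = 2.00 W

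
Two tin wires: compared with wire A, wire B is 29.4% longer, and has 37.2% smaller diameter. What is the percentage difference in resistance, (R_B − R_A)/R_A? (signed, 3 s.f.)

R ∝ L/d², so R_B/R_A = (1 + 29.4/100) × (1 − 37.2/100)⁻²
= 1.294 × 2.536 = 3.281
(R_B − R_A)/R_A = 3.281 − 1 = 228%

228%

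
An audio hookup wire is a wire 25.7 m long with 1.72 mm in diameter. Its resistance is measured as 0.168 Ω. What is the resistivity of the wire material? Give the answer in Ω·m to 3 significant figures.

A = π(d/2)² = π(8.6000e-04 m)² = 2.324e-06 m²
ρ = RA/L = (0.168)(2.324e-06)/(25.7) = 1.52×10^-8 Ω·m

1.52×10^-8 Ω·m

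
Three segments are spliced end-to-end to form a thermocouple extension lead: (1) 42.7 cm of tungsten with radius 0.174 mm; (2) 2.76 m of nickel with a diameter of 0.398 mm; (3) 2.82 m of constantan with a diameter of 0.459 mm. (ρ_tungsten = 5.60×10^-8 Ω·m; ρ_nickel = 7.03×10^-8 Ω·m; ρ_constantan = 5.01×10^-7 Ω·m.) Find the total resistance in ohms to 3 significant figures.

10.3 Ω

Seg 1: A = πr² = π(1.7400e-04 m)² = 9.511e-08 m²
R_1 = (5.60×10^-8)(0.427)/(9.511e-08) = 0.2514 Ω
Seg 2: A = π(d/2)² = π(1.9900e-04 m)² = 1.244e-07 m²
R_2 = (7.03×10^-8)(2.76)/(1.244e-07) = 1.56 Ω
Seg 3: A = π(d/2)² = π(2.2950e-04 m)² = 1.655e-07 m²
R_3 = (5.01×10^-7)(2.82)/(1.655e-07) = 8.538 Ω
R_total = R_1 + R_2 + R_3 = 10.3 Ω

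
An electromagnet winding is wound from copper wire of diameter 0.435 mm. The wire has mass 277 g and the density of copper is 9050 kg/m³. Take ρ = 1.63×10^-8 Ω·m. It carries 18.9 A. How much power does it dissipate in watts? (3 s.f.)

8070 W

A = π(d/2)² = π(2.1750e-04 m)² = 1.4862e-07 m²
L = m/(density·A) = 0.277/(9050×1.4862e-07) = 206 m
R = ρL/A = (1.63×10^-8)(206)/(1.4862e-07) = 22.59 Ω
P = I²R = (18.9)² × 22.59 = 8070 W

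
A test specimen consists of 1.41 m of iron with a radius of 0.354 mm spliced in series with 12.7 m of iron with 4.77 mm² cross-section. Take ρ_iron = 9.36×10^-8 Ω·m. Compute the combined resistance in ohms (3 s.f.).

0.584 Ω

Segment 1: A = πr² = π(3.5400e-04 m)² = 3.937e-07 m²
R₁ = ρL/A = (9.36×10^-8)(1.41)/(3.937e-07) = 0.3352 Ω
Segment 2: A = 4.77 mm² = 4.770e-06 m²
R₂ = (9.36×10^-8)(12.7)/(4.770e-06) = 0.2492 Ω
R = R₁ + R₂ = 0.584 Ω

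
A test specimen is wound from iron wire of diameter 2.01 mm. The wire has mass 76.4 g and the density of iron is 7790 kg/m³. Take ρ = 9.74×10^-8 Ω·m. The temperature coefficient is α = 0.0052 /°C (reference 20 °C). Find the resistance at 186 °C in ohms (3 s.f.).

A = π(d/2)² = π(1.0050e-03 m)² = 3.1731e-06 m²
L = m/(density·A) = 0.0764/(7790×3.1731e-06) = 3.091 m
R = ρL/A = (9.74×10^-8)(3.091)/(3.1731e-06) = 0.09487 Ω
R(186 °C) = 0.09487 × (1 + 0.0052×166) = 0.177 Ω

0.177 Ω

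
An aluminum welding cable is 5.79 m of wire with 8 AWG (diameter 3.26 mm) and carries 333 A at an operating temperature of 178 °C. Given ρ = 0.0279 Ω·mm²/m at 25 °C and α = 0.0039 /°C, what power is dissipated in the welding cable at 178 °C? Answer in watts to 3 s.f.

3430 W

ρ = 0.0279 Ω·mm²/m = 2.79×10^-8 Ω·m
A = π(3.26/2 mm)² = π(1.6300e-03 m)² = 8.347e-06 m²
R₍25₎ = ρL/A = (2.79×10^-8)(5.79)/(8.347e-06) = 0.01935 Ω
R₍178₎ = R₍25₎(1 + αΔT) = 0.01935 × (1 + 0.0039×153) = 0.0309 Ω
P = I²R = (333)² × 0.0309 = 3430 W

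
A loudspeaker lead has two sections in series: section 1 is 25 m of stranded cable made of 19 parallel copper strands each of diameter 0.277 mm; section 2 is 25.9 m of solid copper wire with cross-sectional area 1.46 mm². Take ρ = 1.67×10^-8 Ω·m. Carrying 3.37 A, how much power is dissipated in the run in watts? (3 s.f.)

7.51 W

Section 1: A_strand = π(1.3850e-04)² = 6.026e-08 m²; R₁ = ρL/(N·A_s) = (1.67×10^-8)(25)/(19×6.026e-08) = 0.3646 Ω
Section 2: A = 1.46 mm² = 1.460e-06 m²
R₂ = (1.67×10^-8)(25.9)/(1.460e-06) = 0.2963 Ω
R = R₁ + R₂ = 0.6609 Ω
P = I²R = (3.37)² × 0.6609 = 7.51 W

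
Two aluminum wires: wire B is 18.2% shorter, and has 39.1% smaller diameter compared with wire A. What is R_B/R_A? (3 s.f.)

R ∝ L/d², so R_B/R_A = (1 − 18.2/100) × (1 − 39.1/100)⁻²
= 0.818 × 2.696 = 2.21

2.21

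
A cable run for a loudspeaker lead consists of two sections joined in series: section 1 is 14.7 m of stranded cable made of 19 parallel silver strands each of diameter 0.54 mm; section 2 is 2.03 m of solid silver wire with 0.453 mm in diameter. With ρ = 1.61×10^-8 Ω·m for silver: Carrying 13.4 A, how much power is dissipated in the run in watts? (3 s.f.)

Section 1: A_strand = π(2.7000e-04)² = 2.290e-07 m²; R₁ = ρL/(N·A_s) = (1.61×10^-8)(14.7)/(19×2.290e-07) = 0.05439 Ω
Section 2: A = π(d/2)² = π(2.2650e-04 m)² = 1.612e-07 m²
R₂ = (1.61×10^-8)(2.03)/(1.612e-07) = 0.2028 Ω
R = R₁ + R₂ = 0.2572 Ω
P = I²R = (13.4)² × 0.2572 = 46.2 W

46.2 W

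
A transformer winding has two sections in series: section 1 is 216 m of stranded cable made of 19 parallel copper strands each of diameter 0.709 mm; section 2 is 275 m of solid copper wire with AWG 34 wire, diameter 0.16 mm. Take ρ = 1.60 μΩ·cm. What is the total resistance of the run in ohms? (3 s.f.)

ρ = 1.60 μΩ·cm = 1.60×10^-8 Ω·m
Section 1: A_strand = π(3.5450e-04)² = 3.948e-07 m²; R₁ = ρL/(N·A_s) = (1.60×10^-8)(216)/(19×3.948e-07) = 0.4607 Ω
Section 2: A = π(0.16/2 mm)² = π(8.0000e-05 m)² = 2.011e-08 m²
R₂ = (1.60×10^-8)(275)/(2.011e-08) = 218.8 Ω
R = R₁ + R₂ = 219 Ω

219 Ω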